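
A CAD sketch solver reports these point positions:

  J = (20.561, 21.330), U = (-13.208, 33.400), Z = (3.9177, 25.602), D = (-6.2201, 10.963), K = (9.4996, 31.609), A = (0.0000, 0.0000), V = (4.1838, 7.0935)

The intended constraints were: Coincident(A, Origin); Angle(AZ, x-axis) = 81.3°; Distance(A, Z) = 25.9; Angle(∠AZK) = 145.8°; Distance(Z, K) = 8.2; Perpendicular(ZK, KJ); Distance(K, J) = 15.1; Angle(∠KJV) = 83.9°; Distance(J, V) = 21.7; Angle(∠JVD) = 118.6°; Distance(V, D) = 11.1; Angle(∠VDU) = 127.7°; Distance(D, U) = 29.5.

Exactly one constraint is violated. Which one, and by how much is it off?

Distance(D, U) = 29.5 — off by 6.00.

A = (0.00, 0.00) ✓; AZ at 81.30° ✓; |AZ| = 25.90 ✓; ∠AZK = 145.8° ✓; |ZK| = 8.200 ✓; ∠(ZK, KJ) = 90.00° ✓; |KJ| = 15.10 ✓; ∠KJV = 83.90° ✓; |JV| = 21.70 ✓; ∠JVD = 118.6° ✓; |VD| = 11.10 ✓; ∠VDU = 127.7° ✓; |DU| = 23.50 ✗.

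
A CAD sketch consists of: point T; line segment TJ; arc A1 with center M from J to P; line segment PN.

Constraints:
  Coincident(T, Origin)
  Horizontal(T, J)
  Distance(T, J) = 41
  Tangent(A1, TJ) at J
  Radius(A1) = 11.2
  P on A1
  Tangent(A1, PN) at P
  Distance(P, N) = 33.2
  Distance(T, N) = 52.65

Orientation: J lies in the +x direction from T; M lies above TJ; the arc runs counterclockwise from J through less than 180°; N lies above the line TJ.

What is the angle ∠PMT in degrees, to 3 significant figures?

156°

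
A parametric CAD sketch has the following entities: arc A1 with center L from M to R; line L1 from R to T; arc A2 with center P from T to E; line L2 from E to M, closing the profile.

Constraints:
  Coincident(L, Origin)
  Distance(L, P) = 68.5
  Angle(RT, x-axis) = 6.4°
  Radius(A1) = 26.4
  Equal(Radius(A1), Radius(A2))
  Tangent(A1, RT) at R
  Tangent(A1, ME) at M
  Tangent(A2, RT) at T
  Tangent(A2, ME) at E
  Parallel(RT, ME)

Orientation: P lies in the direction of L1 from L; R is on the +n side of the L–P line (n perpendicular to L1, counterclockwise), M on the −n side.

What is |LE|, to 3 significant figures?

73.4

Tangency of A1 to both parallel lines with radius 26.4 puts R and M at L ± 26.4·n: R = (-2.94, 26.2), M = (2.94, -26.2). Equal radii place T and E the same way about P: T = P + 26.4·n = (65.1, 33.9), E = P − 26.4·n = (71.0, -18.6). Then |LE| = |E − L| = 73.4.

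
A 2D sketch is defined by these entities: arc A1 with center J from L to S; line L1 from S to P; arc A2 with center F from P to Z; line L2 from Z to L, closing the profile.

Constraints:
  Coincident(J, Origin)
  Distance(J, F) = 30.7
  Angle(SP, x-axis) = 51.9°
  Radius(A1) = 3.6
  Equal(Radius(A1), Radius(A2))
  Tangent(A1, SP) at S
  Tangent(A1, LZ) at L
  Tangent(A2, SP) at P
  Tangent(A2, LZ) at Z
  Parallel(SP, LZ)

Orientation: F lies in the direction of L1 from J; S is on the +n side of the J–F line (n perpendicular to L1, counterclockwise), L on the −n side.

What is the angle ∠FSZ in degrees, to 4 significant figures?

6.511°

Tangency of A1 to both parallel lines with radius 3.6 puts S and L at J ± 3.6·n: S = (-2.833, 2.221), L = (2.833, -2.221). Equal radii place P and Z the same way about F: P = F + 3.6·n = (16.11, 26.38), Z = F − 3.6·n = (21.78, 21.94). Then cos ∠FSZ = SF·SZ / (|SF||SZ|), giving 6.511°.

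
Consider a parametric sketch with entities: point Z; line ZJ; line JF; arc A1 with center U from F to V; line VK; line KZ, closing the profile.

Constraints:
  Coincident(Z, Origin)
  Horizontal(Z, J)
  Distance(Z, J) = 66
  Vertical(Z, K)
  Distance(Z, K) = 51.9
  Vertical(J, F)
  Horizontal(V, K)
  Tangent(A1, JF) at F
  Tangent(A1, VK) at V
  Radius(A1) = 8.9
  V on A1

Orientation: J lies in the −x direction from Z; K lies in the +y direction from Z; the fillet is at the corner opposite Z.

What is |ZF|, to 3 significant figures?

78.8

Z is at the origin; ZJ is horizontal with |ZJ| = 66.0 and J on the −x side, so J = (-66.0, 0.00). ZK is vertical with |ZK| = 51.9 and K on the +y side, so K = (0.00, 51.9). The virtual corner opposite Z is at (-66.0, 51.9). Tangency of A1 to JF means the radius UF is perpendicular to JF and A1 meets VK tangentially, so UV is at right angles to VK, with radius 8.9, so the center U sits 8.9 in from both sides at U = (-57.1, 43.0). That places the tangent points at F = (-66.0, 43.0) on JF and V = (-57.1, 51.9) on VK. Then |ZF| = |F − Z| = 78.8.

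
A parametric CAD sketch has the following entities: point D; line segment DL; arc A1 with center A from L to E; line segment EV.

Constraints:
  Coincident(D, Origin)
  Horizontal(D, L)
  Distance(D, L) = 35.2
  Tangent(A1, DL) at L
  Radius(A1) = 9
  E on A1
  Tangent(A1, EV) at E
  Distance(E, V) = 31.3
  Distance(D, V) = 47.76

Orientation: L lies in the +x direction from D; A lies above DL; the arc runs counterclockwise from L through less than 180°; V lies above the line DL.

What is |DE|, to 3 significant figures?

45.0

Checks: |AE| = 9.000 ✓; ∠(AE, EV) = 90.00° ✓; |EV| = 31.30 ✓; |DV| = 47.76 ✓.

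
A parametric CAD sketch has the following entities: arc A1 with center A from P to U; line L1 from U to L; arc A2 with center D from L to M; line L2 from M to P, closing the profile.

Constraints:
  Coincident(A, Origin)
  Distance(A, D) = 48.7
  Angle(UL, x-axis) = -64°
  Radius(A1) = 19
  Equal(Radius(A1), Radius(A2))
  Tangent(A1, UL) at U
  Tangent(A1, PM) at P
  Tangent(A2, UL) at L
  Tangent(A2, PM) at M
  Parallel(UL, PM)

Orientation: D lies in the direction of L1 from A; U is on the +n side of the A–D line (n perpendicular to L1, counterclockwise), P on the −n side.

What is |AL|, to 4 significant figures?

52.28

Tangency of A1 to both parallel lines with radius 19.0 puts U and P at A ± 19.0·n: U = (17.08, 8.329), P = (-17.08, -8.329). Equal radii place L and M the same way about D: L = D + 19.0·n = (38.43, -35.44), M = D − 19.0·n = (4.272, -52.10). Then |AL| = |L − A| = 52.28.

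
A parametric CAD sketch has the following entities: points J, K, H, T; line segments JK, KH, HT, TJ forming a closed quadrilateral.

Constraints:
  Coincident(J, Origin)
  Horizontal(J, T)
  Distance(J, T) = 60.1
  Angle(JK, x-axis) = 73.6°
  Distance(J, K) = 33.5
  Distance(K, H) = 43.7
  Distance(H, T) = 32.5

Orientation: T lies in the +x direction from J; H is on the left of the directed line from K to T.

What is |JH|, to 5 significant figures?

61.917

Checks: J.y = 0.00, T.y = 0.00 ✓; |KH| = 43.70 ✓; |HT| = 32.50 ✓.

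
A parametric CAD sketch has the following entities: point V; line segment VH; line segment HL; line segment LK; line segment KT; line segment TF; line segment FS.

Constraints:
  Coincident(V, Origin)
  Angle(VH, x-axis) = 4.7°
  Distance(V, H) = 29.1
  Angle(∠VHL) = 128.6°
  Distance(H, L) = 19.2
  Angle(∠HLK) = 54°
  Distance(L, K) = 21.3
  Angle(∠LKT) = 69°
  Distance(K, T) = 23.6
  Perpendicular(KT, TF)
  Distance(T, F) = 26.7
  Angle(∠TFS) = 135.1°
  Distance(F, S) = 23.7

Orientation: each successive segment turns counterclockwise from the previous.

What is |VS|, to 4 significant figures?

67.35

KT is perpendicular to TF, so TF runs at 23.10°; with |TF| = 26.7, F = (52.24, 6.308). ∠TFS = 135.1° gives FS at 68.00° from the x-axis; with |FS| = 23.7, S = (61.12, 28.28). Then |VS| = |S − V| = 67.35.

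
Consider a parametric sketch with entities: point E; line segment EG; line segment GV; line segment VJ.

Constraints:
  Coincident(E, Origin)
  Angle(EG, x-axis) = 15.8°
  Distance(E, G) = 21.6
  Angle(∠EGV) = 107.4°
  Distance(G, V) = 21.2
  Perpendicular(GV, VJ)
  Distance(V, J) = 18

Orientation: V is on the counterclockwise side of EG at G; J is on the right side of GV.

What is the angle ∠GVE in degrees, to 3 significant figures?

36.7°

E is at the origin; EG runs at 15.8° with length 21.6, so G = 21.6·(cos 15.8°, sin 15.8°) = (20.8, 5.88). ∠EGV = 107.4°, so GV runs at 15.8° + (180° − 107.4°) = 88.4° from the x-axis; with |GV| = 21.2, V = G + 21.2·(cos 88.4°, sin 88.4°) = (21.4, 27.1). Then cos ∠GVE = VG·VE / (|VG||VE|), giving 36.7°.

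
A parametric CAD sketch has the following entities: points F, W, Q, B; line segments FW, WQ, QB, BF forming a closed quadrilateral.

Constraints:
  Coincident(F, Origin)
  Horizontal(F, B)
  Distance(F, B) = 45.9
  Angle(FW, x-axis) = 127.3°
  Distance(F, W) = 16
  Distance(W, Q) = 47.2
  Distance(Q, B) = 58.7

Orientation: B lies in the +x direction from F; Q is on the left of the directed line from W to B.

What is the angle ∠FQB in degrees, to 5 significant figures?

47.763°

F is at the origin; F and B share the same y with |FB| = 45.9 and B in +x, so B = (45.9, 0). FW runs at 127.3° with |FW| = 16.0, so W = (-9.6958, 12.728). Q is determined by |WQ| = 47.2 and |QB| = 58.7 together: it lies at the intersection of circle(W, 47.2) and circle(B, 58.7). With |WB| = 57.034, the foot of the radical line on WB is 17.841 from W and the perpendicular offset is √(47.2² − 17.841²) = 43.698. Taking the left-of-WB solution: Q = (17.446, 51.343).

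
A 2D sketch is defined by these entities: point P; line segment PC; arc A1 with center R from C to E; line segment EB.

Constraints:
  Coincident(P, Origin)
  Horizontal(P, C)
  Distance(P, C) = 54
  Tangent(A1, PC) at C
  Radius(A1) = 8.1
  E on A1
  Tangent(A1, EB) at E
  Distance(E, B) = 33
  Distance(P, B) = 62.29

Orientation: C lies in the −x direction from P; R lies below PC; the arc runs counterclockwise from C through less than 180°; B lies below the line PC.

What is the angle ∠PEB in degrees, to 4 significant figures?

74.52°

Checks: |RE| = 8.100 ✓; ∠(RE, EB) = 90.00° ✓; |EB| = 33.00 ✓; |PB| = 62.29 ✓.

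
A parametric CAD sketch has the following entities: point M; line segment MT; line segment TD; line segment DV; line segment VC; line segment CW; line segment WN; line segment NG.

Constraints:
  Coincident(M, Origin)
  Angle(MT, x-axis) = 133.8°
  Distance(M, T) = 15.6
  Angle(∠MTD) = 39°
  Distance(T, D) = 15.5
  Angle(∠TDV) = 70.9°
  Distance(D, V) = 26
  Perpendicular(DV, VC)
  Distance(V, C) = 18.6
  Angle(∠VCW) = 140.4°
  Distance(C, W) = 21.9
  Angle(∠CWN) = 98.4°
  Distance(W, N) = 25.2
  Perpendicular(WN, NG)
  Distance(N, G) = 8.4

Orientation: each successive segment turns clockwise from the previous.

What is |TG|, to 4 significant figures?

10.25

M is at the origin; MT runs at 133.8° with length 15.6, so T = (-10.80, 11.26). ∠MTD = 39.0° gives TD at -7.200° from the x-axis; with |TD| = 15.5, D = (4.580, 9.317). ∠TDV = 70.9° gives DV at -116.3° from the x-axis; with |DV| = 26.0, V = (-6.940, -13.99). DV ⟂ VC, so VC runs at 153.7°; with |VC| = 18.6, C = (-23.61, -5.751). ∠VCW = 140.4° gives CW at 114.1° from the x-axis; with |CW| = 21.9, W = (-32.56, 14.24). ∠CWN = 98.4° gives WN at 32.50° from the x-axis; with |WN| = 25.2, N = (-11.30, 27.78). WN ⟂ NG, so NG runs at -57.50°; with |NG| = 8.4, G = (-6.790, 20.70). Then |TG| = |G − T| = 10.25.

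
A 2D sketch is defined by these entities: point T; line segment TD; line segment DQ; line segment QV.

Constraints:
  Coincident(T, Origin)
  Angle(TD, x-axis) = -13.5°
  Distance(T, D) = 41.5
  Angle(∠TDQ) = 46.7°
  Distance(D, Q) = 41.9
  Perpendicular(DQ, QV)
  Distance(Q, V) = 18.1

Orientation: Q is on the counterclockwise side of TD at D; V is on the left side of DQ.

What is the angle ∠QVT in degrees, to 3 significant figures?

132°

∠TDQ = 46.7°, so DQ runs at -13.5° + (180° − 46.7°) = 120° from the x-axis; with |DQ| = 41.9, Q = D + 41.9·(cos 120°, sin 120°) = (19.5, 26.7). DQ ⟂ QV; with |QV| = 18.1 on the left of DQ, V = Q + 18.1·(-0.868, -0.497) = (3.82, 17.7). Then cos ∠QVT = VQ·VT / (|VQ||VT|), giving 132°.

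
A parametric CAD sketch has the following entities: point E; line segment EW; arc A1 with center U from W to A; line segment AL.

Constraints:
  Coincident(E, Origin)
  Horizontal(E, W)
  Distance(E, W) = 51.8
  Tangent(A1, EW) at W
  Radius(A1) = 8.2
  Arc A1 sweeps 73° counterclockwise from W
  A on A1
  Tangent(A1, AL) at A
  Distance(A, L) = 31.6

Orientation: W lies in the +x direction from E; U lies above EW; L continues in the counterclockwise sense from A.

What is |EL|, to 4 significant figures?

77.73

E is at the origin; E and W share the same y with |EW| = 51.8 and W on the +x side, so W = (51.80, 0.000). Since A1 is tangent to EW there, UW ⟂ EW, so U = W + (0, 8.2) = (51.80, 8.200). On A1, W sits at bearing -90° from U; a 73° counterclockwise sweep puts A at bearing -17°, so A = U + 8.2·(cos -17°, sin -17°) = (59.64, 5.803). The tangent condition forces UA to be normal to AL, so AL runs along (−sin -17°, cos -17°); with |AL| = 31.6, L = (68.88, 36.02). Then |EL| = |L − E| = 77.73.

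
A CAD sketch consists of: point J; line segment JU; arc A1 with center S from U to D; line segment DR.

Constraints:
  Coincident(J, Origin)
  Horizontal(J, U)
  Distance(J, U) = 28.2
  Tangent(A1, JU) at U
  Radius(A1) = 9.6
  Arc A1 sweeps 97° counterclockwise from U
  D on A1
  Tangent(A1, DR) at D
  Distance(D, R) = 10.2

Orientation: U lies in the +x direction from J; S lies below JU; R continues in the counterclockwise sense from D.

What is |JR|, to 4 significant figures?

28.86

J is at the origin; J and U share the same y with |JU| = 28.2 and U on the +x side, so U = (28.20, 0.000). Since A1 is tangent to JU there, SU ⟂ JU, so S = U + (0, -9.6) = (28.20, -9.600). On A1, U sits at bearing 90° from S; a 97° counterclockwise sweep puts D at bearing 187°, so D = S + 9.6·(cos 187°, sin 187°) = (18.67, -10.77). Tangency of A1 to DR means the radius SD is perpendicular to DR, so DR runs along (−sin 187°, cos 187°); with |DR| = 10.2, R = (19.91, -20.89). Then |JR| = |R − J| = 28.86.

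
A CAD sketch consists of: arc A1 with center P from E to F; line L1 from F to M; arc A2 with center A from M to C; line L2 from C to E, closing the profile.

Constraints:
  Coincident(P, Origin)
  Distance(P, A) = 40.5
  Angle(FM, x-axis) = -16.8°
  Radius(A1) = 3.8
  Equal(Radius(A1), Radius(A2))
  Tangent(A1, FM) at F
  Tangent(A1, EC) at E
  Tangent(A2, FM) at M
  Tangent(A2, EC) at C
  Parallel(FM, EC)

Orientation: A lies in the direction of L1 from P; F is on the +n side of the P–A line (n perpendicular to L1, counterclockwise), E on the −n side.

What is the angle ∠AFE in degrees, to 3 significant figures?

84.6°

P is at the origin and A lies 40.5 along u from P, so A = 40.5·u = (38.8, -11.7). Tangency of A1 to both parallel lines with radius 3.8 puts F and E at P ± 3.8·n: F = (1.10, 3.64), E = (-1.10, -3.64). Then cos ∠AFE = FA·FE / (|FA||FE|), giving 84.6°.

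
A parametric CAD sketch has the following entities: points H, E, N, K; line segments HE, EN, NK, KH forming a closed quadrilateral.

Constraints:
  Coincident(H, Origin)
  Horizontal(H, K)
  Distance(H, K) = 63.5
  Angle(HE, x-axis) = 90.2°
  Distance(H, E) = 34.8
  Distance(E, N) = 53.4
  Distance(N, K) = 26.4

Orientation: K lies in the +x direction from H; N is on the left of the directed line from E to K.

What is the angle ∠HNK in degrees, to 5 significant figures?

90.924°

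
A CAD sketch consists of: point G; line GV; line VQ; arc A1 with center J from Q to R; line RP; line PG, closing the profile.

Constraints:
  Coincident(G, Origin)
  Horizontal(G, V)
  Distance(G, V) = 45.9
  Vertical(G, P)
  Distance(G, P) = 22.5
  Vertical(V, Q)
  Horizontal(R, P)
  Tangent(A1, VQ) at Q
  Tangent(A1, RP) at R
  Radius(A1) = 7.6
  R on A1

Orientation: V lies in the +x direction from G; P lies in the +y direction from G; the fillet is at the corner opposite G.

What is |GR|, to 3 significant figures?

44.4

G is at the origin; GV is horizontal with |GV| = 45.9 and V on the +x side, so V = (45.9, 0.00). GP is vertical with |GP| = 22.5 and P on the +y side, so P = (0.00, 22.5). The virtual corner opposite G is at (45.9, 22.5). Tangency of A1 to VQ means the radius JQ is perpendicular to VQ and tangency of A1 to RP means the radius JR is perpendicular to RP, with radius 7.6, so the center J sits 7.6 in from both sides at J = (38.3, 14.9). That places the tangent points at Q = (45.9, 14.9) on VQ and R = (38.3, 22.5) on RP. Then |GR| = |R − G| = 44.4.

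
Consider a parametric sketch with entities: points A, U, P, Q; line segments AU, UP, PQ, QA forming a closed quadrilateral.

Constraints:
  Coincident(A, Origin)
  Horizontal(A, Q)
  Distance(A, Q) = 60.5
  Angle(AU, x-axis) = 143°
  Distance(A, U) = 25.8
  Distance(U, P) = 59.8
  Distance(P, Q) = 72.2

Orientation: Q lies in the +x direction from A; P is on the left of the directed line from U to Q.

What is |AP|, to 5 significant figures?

62.822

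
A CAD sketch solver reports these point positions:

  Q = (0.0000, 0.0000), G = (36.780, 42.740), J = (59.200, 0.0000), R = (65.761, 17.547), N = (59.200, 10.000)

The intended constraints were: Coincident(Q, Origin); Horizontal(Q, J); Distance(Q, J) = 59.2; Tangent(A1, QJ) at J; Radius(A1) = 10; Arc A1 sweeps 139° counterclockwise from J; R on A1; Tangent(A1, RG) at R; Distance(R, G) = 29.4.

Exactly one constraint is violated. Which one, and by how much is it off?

Distance(R, G) = 29.4 — off by 9.00.

Q = (0.00, 0.00) ✓; Q.y = 0.00, J.y = 0.00 ✓; |QJ| = 59.20 ✓; ∠(NJ, JQ) = 90.00° ✓; |NJ| = 10.00 ✓; bearing(N→R) − bearing(N→J) = 139.0° ✓; |NR| = 10.00 ✓; ∠(NR, RG) = 90.00° ✓; |RG| = 38.40 ✗.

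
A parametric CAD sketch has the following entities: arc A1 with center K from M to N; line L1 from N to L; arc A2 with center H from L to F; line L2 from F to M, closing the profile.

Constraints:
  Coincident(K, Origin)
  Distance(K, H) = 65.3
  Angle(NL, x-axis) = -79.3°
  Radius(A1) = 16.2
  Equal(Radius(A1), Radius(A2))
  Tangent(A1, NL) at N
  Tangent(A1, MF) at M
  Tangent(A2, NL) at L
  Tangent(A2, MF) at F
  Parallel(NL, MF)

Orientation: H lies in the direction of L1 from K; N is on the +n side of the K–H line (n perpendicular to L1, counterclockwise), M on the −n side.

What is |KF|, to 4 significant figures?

67.28

The slot axis is L1's direction at -79.3°, so u = (cos -79.3°, sin -79.3°) = (0.1857, -0.9826) and n = (−sin -79.3°, cos -79.3°) = (0.9826, 0.1857). K is at the origin and H lies 65.3 along u from K, so H = 65.3·u = (12.12, -64.16). Tangency of A1 to both parallel lines with radius 16.2 puts N and M at K ± 16.2·n: N = (15.92, 3.008), M = (-15.92, -3.008). Equal radii place L and F the same way about H: L = H + 16.2·n = (28.04, -61.16), F = H − 16.2·n = (-3.794, -67.17). Then |KF| = |F − K| = 67.28.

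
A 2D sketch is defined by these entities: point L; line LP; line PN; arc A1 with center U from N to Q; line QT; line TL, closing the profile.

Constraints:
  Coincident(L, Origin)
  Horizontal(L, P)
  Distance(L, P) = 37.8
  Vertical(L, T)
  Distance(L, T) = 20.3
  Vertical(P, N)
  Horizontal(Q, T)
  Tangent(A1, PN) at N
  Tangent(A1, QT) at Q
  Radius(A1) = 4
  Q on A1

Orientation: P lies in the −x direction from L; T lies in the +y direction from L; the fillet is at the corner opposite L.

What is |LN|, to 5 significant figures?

41.165

The virtual corner opposite L is at (-37.800, 20.300). A1 meets PN tangentially, so UN is at right angles to PN and the tangent condition forces UQ to be normal to QT, with radius 4.0, so the center U sits 4.0 in from both sides at U = (-33.800, 16.300). That places the tangent points at N = (-37.800, 16.300) on PN and Q = (-33.800, 20.300) on QT. Then |LN| = |N − L| = 41.165.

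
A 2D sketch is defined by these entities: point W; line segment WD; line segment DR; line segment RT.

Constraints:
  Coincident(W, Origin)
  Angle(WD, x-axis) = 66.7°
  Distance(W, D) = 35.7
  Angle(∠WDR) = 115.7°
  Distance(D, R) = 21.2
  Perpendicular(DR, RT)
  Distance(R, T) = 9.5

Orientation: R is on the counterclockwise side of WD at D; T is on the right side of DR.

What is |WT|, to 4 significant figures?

55.51

W is at the origin; WD runs at 66.7° with length 35.7, so D = 35.7·(cos 66.7°, sin 66.7°) = (14.12, 32.79). ∠WDR = 115.7°, so DR runs at 66.7° + (180° − 115.7°) = 131.0° from the x-axis; with |DR| = 21.2, R = D + 21.2·(cos 131.0°, sin 131.0°) = (0.2125, 48.79). The perpendicularity gives RT at right angles to DR; with |RT| = 9.5 on the right of DR, T = R + 9.5·(0.7547, 0.6561) = (7.382, 55.02). Then |WT| = |T − W| = 55.51.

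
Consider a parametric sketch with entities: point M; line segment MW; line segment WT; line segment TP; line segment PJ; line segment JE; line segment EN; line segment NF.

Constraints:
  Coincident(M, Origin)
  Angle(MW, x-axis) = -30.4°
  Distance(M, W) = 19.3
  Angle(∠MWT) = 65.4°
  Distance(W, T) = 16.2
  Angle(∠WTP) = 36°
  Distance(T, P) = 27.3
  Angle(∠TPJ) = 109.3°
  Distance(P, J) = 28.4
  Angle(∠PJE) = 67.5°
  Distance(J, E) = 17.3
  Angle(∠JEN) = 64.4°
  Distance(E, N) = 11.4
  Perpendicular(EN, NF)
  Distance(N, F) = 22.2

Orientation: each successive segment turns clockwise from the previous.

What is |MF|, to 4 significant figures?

45.22

∠JEN = 64.4° gives EN at 132.2° from the x-axis; with |EN| = 11.4, N = (26.47, -0.6694). The perpendicularity gives NF at right angles to EN, so NF runs at 42.20°; with |NF| = 22.2, F = (42.92, 14.24). Then |MF| = |F − M| = 45.22.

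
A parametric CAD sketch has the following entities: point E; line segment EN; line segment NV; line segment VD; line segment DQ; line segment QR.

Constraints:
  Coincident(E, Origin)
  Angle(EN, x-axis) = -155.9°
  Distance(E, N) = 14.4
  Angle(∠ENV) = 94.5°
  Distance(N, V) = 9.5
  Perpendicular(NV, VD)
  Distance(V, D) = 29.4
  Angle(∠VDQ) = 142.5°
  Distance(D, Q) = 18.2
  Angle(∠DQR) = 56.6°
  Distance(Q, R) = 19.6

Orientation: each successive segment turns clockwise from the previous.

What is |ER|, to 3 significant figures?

12.9

∠VDQ = 142.5° gives DQ at -8.90° from the x-axis; with |DQ| = 18.2, Q = (26.1, 13.7). ∠DQR = 56.6° gives QR at -132° from the x-axis; with |QR| = 19.6, R = (12.9, -0.778). Then |ER| = |R − E| = 12.9.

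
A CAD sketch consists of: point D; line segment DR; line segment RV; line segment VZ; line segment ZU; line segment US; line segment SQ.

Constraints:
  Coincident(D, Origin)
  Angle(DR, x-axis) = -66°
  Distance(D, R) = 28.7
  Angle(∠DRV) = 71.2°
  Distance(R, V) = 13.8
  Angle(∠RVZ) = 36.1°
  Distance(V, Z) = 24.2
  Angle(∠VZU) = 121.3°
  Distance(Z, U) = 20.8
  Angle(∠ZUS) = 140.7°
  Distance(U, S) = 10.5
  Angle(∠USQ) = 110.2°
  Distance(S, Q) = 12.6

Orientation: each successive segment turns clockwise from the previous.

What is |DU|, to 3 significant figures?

40.1

D is at the origin; DR runs at -66.0° with length 28.7, so R = (11.7, -26.2). ∠DRV = 71.2° gives RV at -175° from the x-axis; with |RV| = 13.8, V = (-2.07, -27.5). ∠RVZ = 36.1° gives VZ at 41.3° from the x-axis; with |VZ| = 24.2, Z = (16.1, -11.5). ∠VZU = 121.3° gives ZU at -17.4° from the x-axis; with |ZU| = 20.8, U = (36.0, -17.7). Then |DU| = |U − D| = 40.1.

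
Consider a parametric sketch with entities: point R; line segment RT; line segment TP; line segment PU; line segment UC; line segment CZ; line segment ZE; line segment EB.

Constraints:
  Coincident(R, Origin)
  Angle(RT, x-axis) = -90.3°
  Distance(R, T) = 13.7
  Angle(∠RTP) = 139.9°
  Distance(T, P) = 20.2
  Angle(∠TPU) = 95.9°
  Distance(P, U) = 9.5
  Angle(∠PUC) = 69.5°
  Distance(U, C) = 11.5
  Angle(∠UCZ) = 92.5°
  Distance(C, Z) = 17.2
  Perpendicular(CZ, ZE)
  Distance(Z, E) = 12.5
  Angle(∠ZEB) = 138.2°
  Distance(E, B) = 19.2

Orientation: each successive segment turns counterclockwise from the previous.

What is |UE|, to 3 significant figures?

17.7

∠UCZ = 92.5° gives CZ at -128° from the x-axis; with |CZ| = 17.2, Z = (0.780, -30.8). The perpendicularity gives ZE at right angles to CZ, so ZE runs at -38.1°; with |ZE| = 12.5, E = (10.6, -38.5). Then |UE| = |E − U| = 17.7.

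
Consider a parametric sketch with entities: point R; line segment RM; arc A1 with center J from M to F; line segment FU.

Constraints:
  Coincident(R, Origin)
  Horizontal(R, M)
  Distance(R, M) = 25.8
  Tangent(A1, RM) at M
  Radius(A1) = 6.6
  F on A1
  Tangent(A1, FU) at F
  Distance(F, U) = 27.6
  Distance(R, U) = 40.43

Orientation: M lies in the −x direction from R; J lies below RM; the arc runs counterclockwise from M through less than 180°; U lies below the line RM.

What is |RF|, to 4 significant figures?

33.17

Checks: |JF| = 6.600 ✓; ∠(JF, FU) = 90.00° ✓; |FU| = 27.60 ✓; |RU| = 40.43 ✓.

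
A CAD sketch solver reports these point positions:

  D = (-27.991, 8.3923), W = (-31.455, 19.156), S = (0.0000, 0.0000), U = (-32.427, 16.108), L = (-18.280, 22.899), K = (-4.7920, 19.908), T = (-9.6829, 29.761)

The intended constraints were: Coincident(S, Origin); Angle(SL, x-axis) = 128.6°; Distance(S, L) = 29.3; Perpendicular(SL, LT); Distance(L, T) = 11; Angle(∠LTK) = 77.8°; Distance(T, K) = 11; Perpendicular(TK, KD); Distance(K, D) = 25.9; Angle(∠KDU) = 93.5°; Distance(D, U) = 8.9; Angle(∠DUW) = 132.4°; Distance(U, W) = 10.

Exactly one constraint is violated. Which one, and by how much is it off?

Distance(U, W) = 10 — off by 6.80.

S = (0.00, 0.00) ✓; SL at 128.6° ✓; |SL| = 29.30 ✓; ∠(SL, LT) = 90.00° ✓; |LT| = 11.00 ✓; ∠LTK = 77.80° ✓; |TK| = 11.00 ✓; ∠(TK, KD) = 90.00° ✓; |KD| = 25.90 ✓; ∠KDU = 93.50° ✓; |DU| = 8.900 ✓; ∠DUW = 132.4° ✓; |UW| = 3.199 ✗.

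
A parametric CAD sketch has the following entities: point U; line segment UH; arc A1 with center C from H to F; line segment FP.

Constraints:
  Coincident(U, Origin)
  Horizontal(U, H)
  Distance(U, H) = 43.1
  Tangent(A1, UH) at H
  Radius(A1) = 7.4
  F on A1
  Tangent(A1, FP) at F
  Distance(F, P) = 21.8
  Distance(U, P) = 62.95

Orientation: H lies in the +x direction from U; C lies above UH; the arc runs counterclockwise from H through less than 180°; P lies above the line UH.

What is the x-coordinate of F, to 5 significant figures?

50.030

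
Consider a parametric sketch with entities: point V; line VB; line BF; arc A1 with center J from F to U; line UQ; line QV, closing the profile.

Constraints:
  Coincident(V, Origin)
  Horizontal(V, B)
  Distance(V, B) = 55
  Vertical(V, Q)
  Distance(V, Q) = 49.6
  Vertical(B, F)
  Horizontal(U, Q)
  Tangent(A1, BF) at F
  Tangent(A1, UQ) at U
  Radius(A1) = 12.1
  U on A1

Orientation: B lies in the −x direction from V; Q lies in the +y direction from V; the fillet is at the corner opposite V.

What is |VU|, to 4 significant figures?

65.58

V is at the origin; V and B share the same y with |VB| = 55.0 and B on the −x side, so B = (-55.00, 0.000). VQ is vertical with |VQ| = 49.6 and Q on the +y side, so Q = (0.000, 49.60). The virtual corner opposite V is at (-55.00, 49.60). The tangent condition forces JF to be normal to BF and tangency of A1 to UQ means the radius JU is perpendicular to UQ, with radius 12.1, so the center J sits 12.1 in from both sides at J = (-42.90, 37.50). That places the tangent points at F = (-55.00, 37.50) on BF and U = (-42.90, 49.60) on UQ. Then |VU| = |U − V| = 65.58.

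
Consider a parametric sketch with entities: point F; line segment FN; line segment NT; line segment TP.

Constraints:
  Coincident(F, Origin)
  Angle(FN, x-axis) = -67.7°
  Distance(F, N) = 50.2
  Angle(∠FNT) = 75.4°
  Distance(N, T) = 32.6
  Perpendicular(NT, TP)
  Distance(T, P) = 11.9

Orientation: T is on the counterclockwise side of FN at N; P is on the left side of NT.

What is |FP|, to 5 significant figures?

41.752

F is at the origin; FN runs at -67.7° with length 50.2, so N = 50.2·(cos -67.7°, sin -67.7°) = (19.049, -46.446). ∠FNT = 75.4°, so NT runs at -67.7° + (180° − 75.4°) = 36.900° from the x-axis; with |NT| = 32.6, T = N + 32.6·(cos 36.900°, sin 36.900°) = (45.118, -26.872). NT ⟂ TP; with |TP| = 11.9 on the left of NT, P = T + 11.9·(-0.60042, 0.79968) = (37.973, -17.356). Then |FP| = |P − F| = 41.752.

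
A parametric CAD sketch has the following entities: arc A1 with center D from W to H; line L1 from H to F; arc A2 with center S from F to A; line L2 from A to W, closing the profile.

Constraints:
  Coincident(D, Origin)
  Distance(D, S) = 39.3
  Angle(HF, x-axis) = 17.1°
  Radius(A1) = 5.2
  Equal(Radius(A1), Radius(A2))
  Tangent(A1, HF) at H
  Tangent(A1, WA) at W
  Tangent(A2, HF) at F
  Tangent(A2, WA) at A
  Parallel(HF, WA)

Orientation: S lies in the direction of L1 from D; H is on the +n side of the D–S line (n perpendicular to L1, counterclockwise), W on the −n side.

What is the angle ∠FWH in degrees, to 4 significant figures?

75.18°

The slot axis is L1's direction at 17.1°, so u = (cos 17.1°, sin 17.1°) = (0.9558, 0.2940) and n = (−sin 17.1°, cos 17.1°) = (-0.2940, 0.9558). D is at the origin and S lies 39.3 along u from D, so S = 39.3·u = (37.56, 11.56). Tangency of A1 to both parallel lines with radius 5.2 puts H and W at D ± 5.2·n: H = (-1.529, 4.970), W = (1.529, -4.970). Equal radii place F and A the same way about S: F = S + 5.2·n = (36.03, 16.53), A = S − 5.2·n = (39.09, 6.586). Then cos ∠FWH = WF·WH / (|WF||WH|), giving 75.18°.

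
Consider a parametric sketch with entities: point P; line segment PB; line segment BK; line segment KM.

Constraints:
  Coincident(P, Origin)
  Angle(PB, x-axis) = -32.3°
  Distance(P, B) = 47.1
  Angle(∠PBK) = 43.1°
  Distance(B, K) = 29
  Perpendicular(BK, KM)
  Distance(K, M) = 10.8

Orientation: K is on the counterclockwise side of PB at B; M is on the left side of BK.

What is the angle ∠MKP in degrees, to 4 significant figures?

9.509°

P is at the origin; PB runs at -32.3° with length 47.1, so B = 47.1·(cos -32.3°, sin -32.3°) = (39.81, -25.17). ∠PBK = 43.1°, so BK runs at -32.3° + (180° − 43.1°) = 104.6° from the x-axis; with |BK| = 29.0, K = B + 29.0·(cos 104.6°, sin 104.6°) = (32.50, 2.896). The perpendicularity gives KM at right angles to BK; with |KM| = 10.8 on the left of BK, M = K + 10.8·(-0.9677, -0.2521) = (22.05, 0.1732). Then cos ∠MKP = KM·KP / (|KM||KP|), giving 9.509°.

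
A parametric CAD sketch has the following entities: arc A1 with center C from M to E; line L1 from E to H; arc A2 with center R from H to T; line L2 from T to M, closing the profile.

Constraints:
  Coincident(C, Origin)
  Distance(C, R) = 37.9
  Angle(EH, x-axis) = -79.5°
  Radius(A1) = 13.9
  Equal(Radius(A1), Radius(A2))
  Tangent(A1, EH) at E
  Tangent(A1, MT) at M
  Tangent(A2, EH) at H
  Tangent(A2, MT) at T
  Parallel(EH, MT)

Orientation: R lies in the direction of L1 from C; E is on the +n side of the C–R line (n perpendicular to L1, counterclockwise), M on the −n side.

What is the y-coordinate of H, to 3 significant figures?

-34.7

Tangency of A1 to both parallel lines with radius 13.9 puts E and M at C ± 13.9·n: E = (13.7, 2.53), M = (-13.7, -2.53). Equal radii place H and T the same way about R: H = R + 13.9·n = (20.6, -34.7), T = R − 13.9·n = (-6.76, -39.8). So H.y = -34.7.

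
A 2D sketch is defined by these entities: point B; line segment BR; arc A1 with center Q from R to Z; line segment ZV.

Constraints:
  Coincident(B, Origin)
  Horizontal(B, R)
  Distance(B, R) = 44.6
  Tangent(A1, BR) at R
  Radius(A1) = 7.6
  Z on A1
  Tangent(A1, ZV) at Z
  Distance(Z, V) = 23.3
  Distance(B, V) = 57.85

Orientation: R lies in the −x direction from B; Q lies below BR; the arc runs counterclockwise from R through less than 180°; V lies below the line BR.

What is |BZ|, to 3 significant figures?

52.8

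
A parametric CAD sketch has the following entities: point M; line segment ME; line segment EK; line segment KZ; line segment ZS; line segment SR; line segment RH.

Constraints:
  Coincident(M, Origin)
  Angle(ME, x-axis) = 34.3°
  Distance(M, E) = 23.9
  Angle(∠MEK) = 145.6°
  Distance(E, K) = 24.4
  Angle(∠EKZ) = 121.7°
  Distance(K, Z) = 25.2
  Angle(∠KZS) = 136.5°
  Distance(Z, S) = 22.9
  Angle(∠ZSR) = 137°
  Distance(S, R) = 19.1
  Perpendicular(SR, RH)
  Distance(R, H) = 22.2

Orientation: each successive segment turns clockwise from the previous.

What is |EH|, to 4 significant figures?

37.01

M is at the origin; ME runs at 34.3° with length 23.9, so E = (19.74, 13.47). ∠MEK = 145.6° gives EK at -0.1000° from the x-axis; with |EK| = 24.4, K = (44.14, 13.43). ∠EKZ = 121.7° gives KZ at -58.40° from the x-axis; with |KZ| = 25.2, Z = (57.35, -8.038). ∠KZS = 136.5° gives ZS at -101.9° from the x-axis; with |ZS| = 22.9, S = (52.63, -30.45). ∠ZSR = 137.0° gives SR at -144.9° from the x-axis; with |SR| = 19.1, R = (37.00, -41.43). SR is perpendicular to RH, so RH runs at 125.1°; with |RH| = 22.2, H = (24.23, -23.27). Then |EH| = |H − E| = 37.01.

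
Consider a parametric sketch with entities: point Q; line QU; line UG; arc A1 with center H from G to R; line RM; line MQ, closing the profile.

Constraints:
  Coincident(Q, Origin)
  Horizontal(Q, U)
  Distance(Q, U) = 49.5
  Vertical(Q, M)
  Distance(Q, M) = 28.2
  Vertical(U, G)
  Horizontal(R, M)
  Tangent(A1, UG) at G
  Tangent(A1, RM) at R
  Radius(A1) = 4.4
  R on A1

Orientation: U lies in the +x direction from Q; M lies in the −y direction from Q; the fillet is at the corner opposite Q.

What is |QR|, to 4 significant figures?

53.19

The virtual corner opposite Q is at (49.50, -28.20). Since A1 is tangent to UG there, HG ⟂ UG and tangency of A1 to RM means the radius HR is perpendicular to RM, with radius 4.4, so the center H sits 4.4 in from both sides at H = (45.10, -23.80). That places the tangent points at G = (49.50, -23.80) on UG and R = (45.10, -28.20) on RM. Then |QR| = |R − Q| = 53.19.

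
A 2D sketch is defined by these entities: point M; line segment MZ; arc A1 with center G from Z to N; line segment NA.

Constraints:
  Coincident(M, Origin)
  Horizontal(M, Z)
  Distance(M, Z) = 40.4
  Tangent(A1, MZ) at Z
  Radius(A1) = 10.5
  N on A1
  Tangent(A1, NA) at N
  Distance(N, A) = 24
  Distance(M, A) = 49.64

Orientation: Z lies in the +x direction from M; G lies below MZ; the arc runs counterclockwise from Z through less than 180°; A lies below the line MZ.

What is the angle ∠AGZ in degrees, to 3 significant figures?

166°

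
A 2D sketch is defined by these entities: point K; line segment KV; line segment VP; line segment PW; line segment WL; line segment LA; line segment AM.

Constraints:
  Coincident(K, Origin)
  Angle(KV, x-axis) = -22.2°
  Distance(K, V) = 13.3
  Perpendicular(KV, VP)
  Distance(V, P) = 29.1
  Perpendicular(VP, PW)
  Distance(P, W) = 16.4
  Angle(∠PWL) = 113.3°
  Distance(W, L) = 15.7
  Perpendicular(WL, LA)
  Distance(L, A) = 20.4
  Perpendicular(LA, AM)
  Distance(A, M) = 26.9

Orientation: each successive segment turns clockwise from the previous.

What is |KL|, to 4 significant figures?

17.38

K is at the origin; KV runs at -22.2° with length 13.3, so V = (12.31, -5.025). The perpendicularity gives VP at right angles to KV, so VP runs at -112.2°; with |VP| = 29.1, P = (1.319, -31.97). VP ⟂ PW, so PW runs at 157.8°; with |PW| = 16.4, W = (-13.87, -25.77). ∠PWL = 113.3° gives WL at 91.10° from the x-axis; with |WL| = 15.7, L = (-14.17, -10.07). Then |KL| = |L − K| = 17.38.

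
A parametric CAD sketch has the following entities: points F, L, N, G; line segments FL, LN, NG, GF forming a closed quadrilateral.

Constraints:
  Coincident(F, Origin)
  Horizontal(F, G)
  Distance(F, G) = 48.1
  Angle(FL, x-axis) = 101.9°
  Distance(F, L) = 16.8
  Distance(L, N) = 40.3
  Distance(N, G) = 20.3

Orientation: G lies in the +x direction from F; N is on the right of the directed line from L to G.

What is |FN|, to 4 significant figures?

30.03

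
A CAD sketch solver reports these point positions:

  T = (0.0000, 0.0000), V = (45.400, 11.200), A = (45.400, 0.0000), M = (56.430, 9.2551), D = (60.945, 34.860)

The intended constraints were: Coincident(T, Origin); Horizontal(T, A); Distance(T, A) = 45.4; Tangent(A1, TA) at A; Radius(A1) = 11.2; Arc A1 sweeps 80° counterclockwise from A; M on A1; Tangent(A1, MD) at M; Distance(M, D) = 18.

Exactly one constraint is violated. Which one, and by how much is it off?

Distance(M, D) = 18 — off by 8.00.

T = (0.00, 0.00) ✓; T.y = 0.00, A.y = 0.00 ✓; |TA| = 45.40 ✓; ∠(VA, AT) = 90.00° ✓; |VA| = 11.20 ✓; bearing(V→M) − bearing(V→A) = 80.00° ✓; |VM| = 11.20 ✓; ∠(VM, MD) = 90.00° ✓; |MD| = 26.00 ✗.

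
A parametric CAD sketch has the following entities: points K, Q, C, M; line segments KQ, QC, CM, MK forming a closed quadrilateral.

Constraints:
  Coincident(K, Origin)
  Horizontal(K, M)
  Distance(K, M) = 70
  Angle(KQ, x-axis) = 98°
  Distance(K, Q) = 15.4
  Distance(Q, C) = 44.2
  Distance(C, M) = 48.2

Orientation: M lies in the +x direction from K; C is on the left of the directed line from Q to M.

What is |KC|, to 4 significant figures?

51.33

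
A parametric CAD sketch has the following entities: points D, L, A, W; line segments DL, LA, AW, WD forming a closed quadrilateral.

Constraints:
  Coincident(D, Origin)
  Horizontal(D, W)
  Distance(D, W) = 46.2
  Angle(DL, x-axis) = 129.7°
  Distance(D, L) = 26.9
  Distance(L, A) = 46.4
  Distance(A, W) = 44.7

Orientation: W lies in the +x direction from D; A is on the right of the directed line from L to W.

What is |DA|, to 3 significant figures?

20.4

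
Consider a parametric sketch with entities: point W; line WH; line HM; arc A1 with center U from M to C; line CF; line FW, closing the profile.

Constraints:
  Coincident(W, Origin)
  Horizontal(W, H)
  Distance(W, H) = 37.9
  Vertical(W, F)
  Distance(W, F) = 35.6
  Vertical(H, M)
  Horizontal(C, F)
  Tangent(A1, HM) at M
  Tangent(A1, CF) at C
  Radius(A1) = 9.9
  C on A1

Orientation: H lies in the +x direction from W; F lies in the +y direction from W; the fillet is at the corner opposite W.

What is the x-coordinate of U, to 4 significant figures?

28.00

W and F share the same x with |WF| = 35.6 and F on the +y side, so F = (0.000, 35.60). The virtual corner opposite W is at (37.90, 35.60). Since A1 is tangent to HM there, UM ⟂ HM and A1 meets CF tangentially, so UC is at right angles to CF, with radius 9.9, so the center U sits 9.9 in from both sides at U = (28.00, 25.70). So U.x = 28.00.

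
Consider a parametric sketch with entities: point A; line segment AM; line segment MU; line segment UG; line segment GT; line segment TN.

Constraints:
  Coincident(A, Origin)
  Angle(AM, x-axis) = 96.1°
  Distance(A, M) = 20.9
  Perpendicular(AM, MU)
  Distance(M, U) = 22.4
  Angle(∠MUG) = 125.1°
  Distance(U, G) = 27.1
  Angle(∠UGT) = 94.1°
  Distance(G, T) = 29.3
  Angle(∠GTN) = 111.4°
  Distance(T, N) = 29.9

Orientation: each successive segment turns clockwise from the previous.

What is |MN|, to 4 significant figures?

28.15

A is at the origin; AM runs at 96.1° with length 20.9, so M = (-2.221, 20.78). AM is perpendicular to MU, so MU runs at 6.100°; with |MU| = 22.4, U = (20.05, 23.16). ∠MUG = 125.1° gives UG at -48.80° from the x-axis; with |UG| = 27.1, G = (37.90, 2.772). ∠UGT = 94.1° gives GT at -134.7° from the x-axis; with |GT| = 29.3, T = (17.29, -18.05). ∠GTN = 111.4° gives TN at 156.7° from the x-axis; with |TN| = 29.9, N = (-10.17, -6.228). Then |MN| = |N − M| = 28.15.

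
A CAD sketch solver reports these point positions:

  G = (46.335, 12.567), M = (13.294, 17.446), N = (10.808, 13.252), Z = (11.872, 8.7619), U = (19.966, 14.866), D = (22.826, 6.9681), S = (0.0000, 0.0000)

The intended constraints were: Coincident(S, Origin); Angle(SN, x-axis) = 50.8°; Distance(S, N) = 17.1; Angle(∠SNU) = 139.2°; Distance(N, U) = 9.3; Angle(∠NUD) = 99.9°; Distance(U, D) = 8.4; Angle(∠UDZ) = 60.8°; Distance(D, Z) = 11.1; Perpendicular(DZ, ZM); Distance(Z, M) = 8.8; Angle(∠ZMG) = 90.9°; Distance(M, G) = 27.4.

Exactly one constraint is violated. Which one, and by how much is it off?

Distance(M, G) = 27.4 — off by 6.00.

S = (0.00, 0.00) ✓; SN at 50.80° ✓; |SN| = 17.10 ✓; ∠SNU = 139.2° ✓; |NU| = 9.299 ✓; ∠NUD = 99.91° ✓; |UD| = 8.400 ✓; ∠UDZ = 60.79° ✓; |DZ| = 11.10 ✓; ∠(DZ, ZM) = 90.00° ✓; |ZM| = 8.800 ✓; ∠ZMG = 90.90° ✓; |MG| = 33.40 ✗.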